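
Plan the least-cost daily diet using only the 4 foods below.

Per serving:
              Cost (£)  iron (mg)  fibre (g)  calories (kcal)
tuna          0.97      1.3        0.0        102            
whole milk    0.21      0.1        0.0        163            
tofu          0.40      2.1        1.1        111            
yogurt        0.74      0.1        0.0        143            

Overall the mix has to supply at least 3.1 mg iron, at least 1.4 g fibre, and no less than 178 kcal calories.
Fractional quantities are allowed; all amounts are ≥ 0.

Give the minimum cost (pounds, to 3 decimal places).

Treat it as an LP. Let x1 = servings of tuna, x2 = servings of whole milk, x3 = servings of tofu, x4 = servings of yogurt.
min 0.97x1 + 0.21x2 + 0.4x3 + 0.74x4 with:
  1.3x1 + 0.1x2 + 2.1x3 + 0.1x4 ≥ 3.1   (iron)
  1.1x3 ≥ 1.4   (fibre)
  102x1 + 163x2 + 111x3 + 143x4 ≥ 178   (calories)
  x1, x2, x3, x4 ≥ 0.
The minimum-cost mix takes nothing from tuna, yogurt — only whole milk, tofu. The iron and calories requirements are met with equality.
Solving gives x2 = 0.08967, x3 = 1.472.
Total cost: 0.21·0.08967 + 0.4·1.472 = 0.60763.

£0.608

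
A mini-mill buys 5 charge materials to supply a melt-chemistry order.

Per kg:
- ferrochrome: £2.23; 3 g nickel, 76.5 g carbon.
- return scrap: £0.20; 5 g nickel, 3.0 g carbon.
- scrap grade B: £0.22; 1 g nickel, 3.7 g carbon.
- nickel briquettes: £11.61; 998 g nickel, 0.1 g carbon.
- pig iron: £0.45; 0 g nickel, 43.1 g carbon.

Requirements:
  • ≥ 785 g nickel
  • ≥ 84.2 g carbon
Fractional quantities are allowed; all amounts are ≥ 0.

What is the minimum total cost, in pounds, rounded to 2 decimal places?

£10.01

Let x1 = kg of ferrochrome, x2 = kg of return scrap, x3 = kg of scrap grade B, x4 = kg of nickel briquettes, x5 = kg of pig iron.
min 2.23x1 + 0.2x2 + 0.22x3 + 11.61x4 + 0.45x5 with:
  3x1 + 5x2 + 1x3 + 998x4 ≥ 785   (nickel)
  76.5x1 + 3x2 + 3.7x3 + 0.1x4 + 43.1x5 ≥ 84.2   (carbon)
  x1, x2, x3, x4, x5 ≥ 0.
At the optimum only nickel briquettes, pig iron are positive (ferrochrome, return scrap, scrap grade B = 0). Binding constraints: nickel and carbon.
So nickel briquettes = 0.7866 kg, pig iron = 1.952 kg.
Cost = 11.61·0.7866 + 0.45·1.952 = 10.0108.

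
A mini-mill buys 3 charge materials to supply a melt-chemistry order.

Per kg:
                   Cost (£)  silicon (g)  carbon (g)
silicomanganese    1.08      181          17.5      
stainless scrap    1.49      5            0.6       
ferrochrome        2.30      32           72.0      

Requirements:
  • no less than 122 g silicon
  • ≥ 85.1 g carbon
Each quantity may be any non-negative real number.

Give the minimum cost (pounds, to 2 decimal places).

£2.97

Treat it as an LP. Let x1 = kg of silicomanganese, x2 = kg of stainless scrap, x3 = kg of ferrochrome.
Minimize 1.08x1 + 1.49x2 + 2.3x3 with:
  181x1 + 5x2 + 32x3 ≥ 122   (silicon)
  17.5x1 + 0.6x2 + 72x3 ≥ 85.1   (carbon)
  x1, x2, x3 ≥ 0.
The optimal basis is {silicomanganese, ferrochrome}; stainless scrap drops out. Binding constraints: silicon and carbon.
So silicomanganese = 0.486 kg, ferrochrome = 1.064 kg.
Hence cost = 1.08·0.486 + 2.3·1.064 = £2.9721.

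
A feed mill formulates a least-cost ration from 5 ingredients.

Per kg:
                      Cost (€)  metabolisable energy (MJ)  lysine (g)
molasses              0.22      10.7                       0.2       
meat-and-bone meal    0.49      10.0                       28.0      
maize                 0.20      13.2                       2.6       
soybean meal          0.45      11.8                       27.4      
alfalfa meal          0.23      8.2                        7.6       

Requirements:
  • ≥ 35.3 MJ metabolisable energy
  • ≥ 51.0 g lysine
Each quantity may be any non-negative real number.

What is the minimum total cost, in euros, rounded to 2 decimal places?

Set it up as a linear program. Let x1 = kg of molasses, x2 = kg of meat-and-bone meal, x3 = kg of maize, x4 = kg of soybean meal, x5 = kg of alfalfa meal.
Minimize 0.22x1 + 0.49x2 + 0.2x3 + 0.45x4 + 0.23x5 subject to:
  10.7x1 + 10x2 + 13.2x3 + 11.8x4 + 8.2x5 ≥ 35.3   (metabolisable energy)
  0.2x1 + 28x2 + 2.6x3 + 27.4x4 + 7.6x5 ≥ 51   (lysine)
  x1, x2, x3, x4, x5 ≥ 0.
The cheapest feasible vertex uses only maize, soybean meal; molasses, meat-and-bone meal, alfalfa meal are not used. Binding constraints: metabolisable energy and lysine.
So maize = 1.104 kg, soybean meal = 1.757 kg.
Cost = 0.2·1.104 + 0.45·1.757 = 1.0115.

€1.01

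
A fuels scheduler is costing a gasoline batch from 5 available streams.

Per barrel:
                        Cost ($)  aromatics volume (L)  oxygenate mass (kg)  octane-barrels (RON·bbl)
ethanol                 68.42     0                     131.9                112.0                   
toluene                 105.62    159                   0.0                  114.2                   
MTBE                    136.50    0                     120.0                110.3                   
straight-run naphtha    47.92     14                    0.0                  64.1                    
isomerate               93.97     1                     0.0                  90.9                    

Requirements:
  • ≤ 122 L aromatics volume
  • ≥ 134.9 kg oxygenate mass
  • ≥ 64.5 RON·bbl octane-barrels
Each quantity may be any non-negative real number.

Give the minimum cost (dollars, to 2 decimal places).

$69.98

Set it up as a linear program. Let x1 = barrels of ethanol, x2 = barrels of toluene, x3 = barrels of MTBE, x4 = barrels of straight-run naphtha, x5 = barrels of isomerate.
Minimise 68.42x1 + 105.62x2 + 136.5x3 + 47.92x4 + 93.97x5 subject to:
  159x2 + 14x4 + 1x5 ≤ 122   (aromatics volume)
  131.9x1 + 120x3 ≥ 134.9   (oxygenate mass)
  112x1 + 114.2x2 + 110.3x3 + 64.1x4 + 90.9x5 ≥ 64.5   (octane-barrels)
  x1, x2, x3, x4, x5 ≥ 0.
The cheapest feasible vertex uses only ethanol; toluene, MTBE, straight-run naphtha, isomerate are not used. Binding constraint: oxygenate mass.
Optimal quantities: ethanol = 1.02274 barrels.
Hence cost = 68.42·1.02274 = $69.9759.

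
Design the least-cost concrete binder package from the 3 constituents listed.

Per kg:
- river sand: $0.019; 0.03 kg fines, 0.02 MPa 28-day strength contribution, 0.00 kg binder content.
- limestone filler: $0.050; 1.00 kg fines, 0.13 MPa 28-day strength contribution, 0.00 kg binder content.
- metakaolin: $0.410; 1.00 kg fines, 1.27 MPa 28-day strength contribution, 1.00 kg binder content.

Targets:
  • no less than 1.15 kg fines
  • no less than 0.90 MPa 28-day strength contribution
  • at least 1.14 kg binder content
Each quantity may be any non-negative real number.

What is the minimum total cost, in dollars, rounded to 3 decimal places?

$0.468

Treat it as an LP. Let x1 = kg of river sand, x2 = kg of limestone filler, x3 = kg of metakaolin.
min 0.019x1 + 0.05x2 + 0.41x3 with:
  0.03x1 + 1x2 + 1x3 ≥ 1.15   (fines)
  0.02x1 + 0.13x2 + 1.27x3 ≥ 0.9   (28-day strength contribution)
  1x3 ≥ 1.14   (binder content)
  x1, x2, x3 ≥ 0.
The optimal basis is {limestone filler, metakaolin}; river sand drops out. Binding constraints: fines and binder content.
So limestone filler = 0.01 kg, metakaolin = 1.14 kg.
Total cost: 0.05·0.01 + 0.41·1.14 = 0.46790.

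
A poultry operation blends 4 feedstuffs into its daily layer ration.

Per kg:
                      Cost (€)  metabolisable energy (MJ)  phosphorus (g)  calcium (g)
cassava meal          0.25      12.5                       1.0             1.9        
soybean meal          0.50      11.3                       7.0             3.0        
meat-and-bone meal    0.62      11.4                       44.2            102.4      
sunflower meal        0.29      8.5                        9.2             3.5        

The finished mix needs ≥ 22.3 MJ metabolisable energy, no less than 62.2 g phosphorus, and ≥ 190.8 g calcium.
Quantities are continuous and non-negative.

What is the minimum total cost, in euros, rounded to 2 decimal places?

€1.18

Treat it as an LP. Let x1 = kg of cassava meal, x2 = kg of soybean meal, x3 = kg of meat-and-bone meal, x4 = kg of sunflower meal.
Minimize 0.25x1 + 0.5x2 + 0.62x3 + 0.29x4 s.t.:
  12.5x1 + 11.3x2 + 11.4x3 + 8.5x4 ≥ 22.3   (metabolisable energy)
  1x1 + 7x2 + 44.2x3 + 9.2x4 ≥ 62.2   (phosphorus)
  1.9x1 + 3x2 + 102.4x3 + 3.5x4 ≥ 190.8   (calcium)
  x1, x2, x3, x4 ≥ 0.
The cheapest feasible vertex uses only cassava meal, meat-and-bone meal; soybean meal, sunflower meal are not used. There the metabolisable energy and calcium constraints are tight.
Solving gives x1 = 0.08615, x3 = 1.862.
Cost = 0.25·0.08615 + 0.62·1.862 = 1.1760.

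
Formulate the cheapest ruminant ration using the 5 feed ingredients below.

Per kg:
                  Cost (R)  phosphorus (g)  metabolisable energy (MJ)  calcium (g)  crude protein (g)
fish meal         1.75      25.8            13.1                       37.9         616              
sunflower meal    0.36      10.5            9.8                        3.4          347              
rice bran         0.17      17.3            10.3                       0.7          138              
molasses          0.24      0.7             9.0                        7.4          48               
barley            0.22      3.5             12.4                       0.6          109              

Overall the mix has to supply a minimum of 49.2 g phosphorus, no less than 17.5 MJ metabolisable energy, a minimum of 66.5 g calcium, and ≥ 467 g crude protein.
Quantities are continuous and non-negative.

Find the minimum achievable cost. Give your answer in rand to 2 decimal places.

R2.52

Set it up as a linear program. Let x1 = kg of fish meal, x2 = kg of sunflower meal, x3 = kg of rice bran, x4 = kg of molasses, x5 = kg of barley.
min 1.75x1 + 0.36x2 + 0.17x3 + 0.24x4 + 0.22x5 subject to:
  25.8x1 + 10.5x2 + 17.3x3 + 0.7x4 + 3.5x5 ≥ 49.2   (phosphorus)
  13.1x1 + 9.8x2 + 10.3x3 + 9x4 + 12.4x5 ≥ 17.5   (metabolisable energy)
  37.9x1 + 3.4x2 + 0.7x3 + 7.4x4 + 0.6x5 ≥ 66.5   (calcium)
  616x1 + 347x2 + 138x3 + 48x4 + 109x5 ≥ 467   (crude protein)
  x1, x2, x3, x4, x5 ≥ 0.
The cheapest feasible vertex uses only rice bran, molasses; fish meal, sunflower meal, barley are not used. The phosphorus and calcium requirements are met with equality.
Optimal quantities: rice bran = 2.49 kg, molasses = 8.751 kg.
Objective = 0.17·2.49 + 0.24·8.751 = 2.5235.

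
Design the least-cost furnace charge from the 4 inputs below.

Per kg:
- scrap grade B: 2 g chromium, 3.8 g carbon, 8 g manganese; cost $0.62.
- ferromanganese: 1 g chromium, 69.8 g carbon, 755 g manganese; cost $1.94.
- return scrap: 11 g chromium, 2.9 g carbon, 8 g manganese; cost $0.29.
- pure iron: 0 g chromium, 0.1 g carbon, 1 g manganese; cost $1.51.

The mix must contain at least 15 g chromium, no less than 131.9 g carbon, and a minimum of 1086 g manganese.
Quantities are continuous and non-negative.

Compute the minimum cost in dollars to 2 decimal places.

This is a linear program. Let x1 = kg of scrap grade B, x2 = kg of ferromanganese, x3 = kg of return scrap, x4 = kg of pure iron.
min 0.62x1 + 1.94x2 + 0.29x3 + 1.51x4 s.t.:
  2x1 + 1x2 + 11x3 ≥ 15   (chromium)
  3.8x1 + 69.8x2 + 2.9x3 + 0.1x4 ≥ 131.9   (carbon)
  8x1 + 755x2 + 8x3 + 1x4 ≥ 1086   (manganese)
  x1, x2, x3, x4 ≥ 0.
The optimal basis is {ferromanganese, return scrap}; scrap grade B, pure iron drop out. There the chromium and carbon constraints are tight.
So ferromanganese = 1.84 kg, return scrap = 1.196 kg.
Cost = 1.94·1.84 + 0.29·1.196 = 3.9164.

$3.92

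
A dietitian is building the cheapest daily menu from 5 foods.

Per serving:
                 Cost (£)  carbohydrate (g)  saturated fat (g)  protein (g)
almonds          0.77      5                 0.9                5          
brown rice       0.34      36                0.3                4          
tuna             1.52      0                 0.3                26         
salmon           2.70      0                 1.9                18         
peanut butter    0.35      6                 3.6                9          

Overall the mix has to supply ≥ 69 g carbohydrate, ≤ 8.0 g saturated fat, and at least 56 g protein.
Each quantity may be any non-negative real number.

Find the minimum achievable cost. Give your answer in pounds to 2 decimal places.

£3.09

Treat it as an LP. Let x1 = servings of almonds, x2 = servings of brown rice, x3 = servings of tuna, x4 = servings of salmon, x5 = servings of peanut butter.
min 0.77x1 + 0.34x2 + 1.52x3 + 2.7x4 + 0.35x5 with:
  5x1 + 36x2 + 6x5 ≥ 69   (carbohydrate)
  0.9x1 + 0.3x2 + 0.3x3 + 1.9x4 + 3.6x5 ≤ 8   (saturated fat)
  5x1 + 4x2 + 26x3 + 18x4 + 9x5 ≥ 56   (protein)
  x1, x2, x3, x4, x5 ≥ 0.
The minimum-cost mix takes nothing from almonds, salmon — only brown rice, tuna, peanut butter. There the carbohydrate, saturated fat, protein constraints are tight.
That vertex is x2 = 1.585, x3 = 1.222, x5 = 1.988.
Cost = 0.34·1.585 + 1.52·1.222 + 0.35·1.988 = 3.0921.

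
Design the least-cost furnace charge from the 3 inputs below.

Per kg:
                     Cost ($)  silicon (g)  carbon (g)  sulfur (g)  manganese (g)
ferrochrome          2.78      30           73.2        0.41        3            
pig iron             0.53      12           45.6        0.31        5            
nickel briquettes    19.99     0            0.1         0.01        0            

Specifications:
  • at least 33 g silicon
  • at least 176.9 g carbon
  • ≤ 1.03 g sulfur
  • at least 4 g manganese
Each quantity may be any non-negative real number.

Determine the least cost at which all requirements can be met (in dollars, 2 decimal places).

Let x1 = kg of ferrochrome, x2 = kg of pig iron, x3 = kg of nickel briquettes.
min 2.78x1 + 0.53x2 + 19.99x3 s.t.:
  30x1 + 12x2 ≥ 33   (silicon)
  73.2x1 + 45.6x2 + 0.1x3 ≥ 176.9   (carbon)
  0.41x1 + 0.31x2 + 0.01x3 ≤ 1.03   (sulfur)
  3x1 + 5x2 ≥ 4   (manganese)
  x1, x2, x3 ≥ 0.
At the optimum only ferrochrome, pig iron are positive (nickel briquettes = 0). Binding constraints: carbon and sulfur.
Solving gives x1 = 1.97, x2 = 0.7175.
Hence cost = 2.78·1.97 + 0.53·0.7175 = $5.8569.

$5.86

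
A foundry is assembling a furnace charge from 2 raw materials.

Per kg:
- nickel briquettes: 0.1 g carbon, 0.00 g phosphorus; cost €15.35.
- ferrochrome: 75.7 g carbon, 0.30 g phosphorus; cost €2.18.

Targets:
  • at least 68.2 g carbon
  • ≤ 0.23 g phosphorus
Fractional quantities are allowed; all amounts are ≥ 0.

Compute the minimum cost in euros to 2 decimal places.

Let x1 = kg of nickel briquettes, x2 = kg of ferrochrome.
min 15.35x1 + 2.18x2 with:
  0.1x1 + 75.7x2 ≥ 68.2   (carbon)
  0.3x2 ≤ 0.23   (phosphorus)
  x1, x2 ≥ 0.
Both inputs are positive at the optimum. Binding constraints: carbon and phosphorus.
Solving gives x1 = 101.633, x2 = 0.766667.
Objective = 15.35·101.633 + 2.18·0.766667 = 1561.7379.

€1561.74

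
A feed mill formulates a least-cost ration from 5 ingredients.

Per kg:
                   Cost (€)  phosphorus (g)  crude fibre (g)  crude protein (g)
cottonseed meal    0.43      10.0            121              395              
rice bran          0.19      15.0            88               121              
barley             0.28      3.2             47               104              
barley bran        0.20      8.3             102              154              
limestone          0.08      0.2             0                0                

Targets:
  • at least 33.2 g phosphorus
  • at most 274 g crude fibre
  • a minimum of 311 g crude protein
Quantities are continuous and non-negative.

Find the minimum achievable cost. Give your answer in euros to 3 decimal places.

Treat it as an LP. Let x1 = kg of cottonseed meal, x2 = kg of rice bran, x3 = kg of barley, x4 = kg of barley bran, x5 = kg of limestone.
Minimize 0.43x1 + 0.19x2 + 0.28x3 + 0.2x4 + 0.08x5 with:
  10x1 + 15x2 + 3.2x3 + 8.3x4 + 0.2x5 ≥ 33.2   (phosphorus)
  121x1 + 88x2 + 47x3 + 102x4 ≤ 274   (crude fibre)
  395x1 + 121x2 + 104x3 + 154x4 ≥ 311   (crude protein)
  x1, x2, x3, x4, x5 ≥ 0.
The cheapest feasible vertex uses only cottonseed meal, rice bran; barley, barley bran, limestone are not used. The phosphorus and crude protein requirements are met with equality.
Solving gives x1 = 0.1374, x2 = 2.122.
Hence cost = 0.43·0.1374 + 0.19·2.122 = €0.46226.

€0.462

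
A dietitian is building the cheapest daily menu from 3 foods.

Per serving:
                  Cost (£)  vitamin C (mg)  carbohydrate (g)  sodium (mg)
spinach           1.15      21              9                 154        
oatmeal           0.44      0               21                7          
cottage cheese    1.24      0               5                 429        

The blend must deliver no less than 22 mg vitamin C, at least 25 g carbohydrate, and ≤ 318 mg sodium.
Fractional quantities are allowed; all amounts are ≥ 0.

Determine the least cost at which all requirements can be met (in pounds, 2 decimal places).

This is a linear program. Let x1 = servings of spinach, x2 = servings of oatmeal, x3 = servings of cottage cheese.
Minimize 1.15x1 + 0.44x2 + 1.24x3 with:
  21x1 ≥ 22   (vitamin C)
  9x1 + 21x2 + 5x3 ≥ 25   (carbohydrate)
  154x1 + 7x2 + 429x3 ≤ 318   (sodium)
  x1, x2, x3 ≥ 0.
The cheapest feasible vertex uses only spinach, oatmeal; cottage cheese is not used. The vitamin C and carbohydrate requirements are met with equality.
Optimal quantities: spinach = 1.048 servings, oatmeal = 0.7415 servings.
Total cost: 1.15·1.048 + 0.44·0.7415 = 1.5315.

£1.53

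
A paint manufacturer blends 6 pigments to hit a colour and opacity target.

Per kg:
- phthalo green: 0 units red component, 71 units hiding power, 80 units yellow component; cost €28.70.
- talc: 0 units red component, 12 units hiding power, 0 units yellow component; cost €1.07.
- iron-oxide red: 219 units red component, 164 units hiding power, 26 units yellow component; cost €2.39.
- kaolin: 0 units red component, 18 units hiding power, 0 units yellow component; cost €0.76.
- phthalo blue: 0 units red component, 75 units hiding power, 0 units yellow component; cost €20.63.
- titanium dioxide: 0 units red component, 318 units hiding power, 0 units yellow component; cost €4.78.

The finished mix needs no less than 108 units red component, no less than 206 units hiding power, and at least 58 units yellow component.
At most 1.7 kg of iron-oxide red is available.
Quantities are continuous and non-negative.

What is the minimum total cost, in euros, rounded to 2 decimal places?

Set it up as a linear program. Let x1 = kg of phthalo green, x2 = kg of talc, x3 = kg of iron-oxide red, x4 = kg of kaolin, x5 = kg of phthalo blue, x6 = kg of titanium dioxide.
min 28.7x1 + 1.07x2 + 2.39x3 + 0.76x4 + 20.63x5 + 4.78x6 subject to:
  219x3 ≥ 108   (red component)
  71x1 + 12x2 + 164x3 + 18x4 + 75x5 + 318x6 ≥ 206   (hiding power)
  80x1 + 26x3 ≥ 58   (yellow component)
  x3 ≤ 1.7
  x1, x2, x3, x4, x5, x6 ≥ 0.
At the optimum only phthalo green, iron-oxide red are positive (talc, kaolin, phthalo blue, titanium dioxide = 0). There the yellow component and the iron-oxide red cap constraints are tight.
Solving gives x1 = 0.1725, x3 = 1.7.
Hence cost = 28.7·0.1725 + 2.39·1.7 = €9.0138.

€9.01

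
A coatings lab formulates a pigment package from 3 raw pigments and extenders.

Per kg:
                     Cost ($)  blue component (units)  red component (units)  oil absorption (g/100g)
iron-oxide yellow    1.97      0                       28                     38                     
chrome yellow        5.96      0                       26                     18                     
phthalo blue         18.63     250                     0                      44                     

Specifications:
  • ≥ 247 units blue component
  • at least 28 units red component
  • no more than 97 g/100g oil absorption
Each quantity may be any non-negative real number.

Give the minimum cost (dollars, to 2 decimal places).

$20.38

Let x1 = kg of iron-oxide yellow, x2 = kg of chrome yellow, x3 = kg of phthalo blue.
Minimise 1.97x1 + 5.96x2 + 18.63x3 s.t.:
  250x3 ≥ 247   (blue component)
  28x1 + 26x2 ≥ 28   (red component)
  38x1 + 18x2 + 44x3 ≤ 97   (oil absorption)
  x1, x2, x3 ≥ 0.
At the optimum only iron-oxide yellow, phthalo blue are positive (chrome yellow = 0). The blue component and red component requirements are met with equality.
So iron-oxide yellow = 1 kg, phthalo blue = 0.988 kg.
Objective = 1.97·1 + 18.63·0.988 = 20.3764.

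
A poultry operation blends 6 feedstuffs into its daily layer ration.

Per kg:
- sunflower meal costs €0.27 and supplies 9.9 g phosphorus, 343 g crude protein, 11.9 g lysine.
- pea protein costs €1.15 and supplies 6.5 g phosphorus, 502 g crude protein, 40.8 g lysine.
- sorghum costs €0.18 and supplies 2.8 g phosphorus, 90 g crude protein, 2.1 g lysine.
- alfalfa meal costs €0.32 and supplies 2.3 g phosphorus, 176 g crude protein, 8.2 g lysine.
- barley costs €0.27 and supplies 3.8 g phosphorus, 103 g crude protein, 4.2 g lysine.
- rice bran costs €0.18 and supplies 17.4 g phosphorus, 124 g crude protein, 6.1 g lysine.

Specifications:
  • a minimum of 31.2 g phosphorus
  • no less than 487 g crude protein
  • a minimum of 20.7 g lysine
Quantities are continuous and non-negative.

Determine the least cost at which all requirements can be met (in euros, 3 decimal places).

€0.517

Treat it as an LP. Let x1 = kg of sunflower meal, x2 = kg of pea protein, x3 = kg of sorghum, x4 = kg of alfalfa meal, x5 = kg of barley, x6 = kg of rice bran.
Minimise 0.27x1 + 1.15x2 + 0.18x3 + 0.32x4 + 0.27x5 + 0.18x6 s.t.:
  9.9x1 + 6.5x2 + 2.8x3 + 2.3x4 + 3.8x5 + 17.4x6 ≥ 31.2   (phosphorus)
  343x1 + 502x2 + 90x3 + 176x4 + 103x5 + 124x6 ≥ 487   (crude protein)
  11.9x1 + 40.8x2 + 2.1x3 + 8.2x4 + 4.2x5 + 6.1x6 ≥ 20.7   (lysine)
  x1, x2, x3, x4, x5, x6 ≥ 0.
At the optimum only sunflower meal, rice bran are positive (pea protein, sorghum, alfalfa meal, barley = 0). The phosphorus and lysine requirements are met with equality.
Optimal quantities: sunflower meal = 1.158 kg, rice bran = 1.134 kg.
Cost = 0.27·1.158 + 0.18·1.134 = 0.51678.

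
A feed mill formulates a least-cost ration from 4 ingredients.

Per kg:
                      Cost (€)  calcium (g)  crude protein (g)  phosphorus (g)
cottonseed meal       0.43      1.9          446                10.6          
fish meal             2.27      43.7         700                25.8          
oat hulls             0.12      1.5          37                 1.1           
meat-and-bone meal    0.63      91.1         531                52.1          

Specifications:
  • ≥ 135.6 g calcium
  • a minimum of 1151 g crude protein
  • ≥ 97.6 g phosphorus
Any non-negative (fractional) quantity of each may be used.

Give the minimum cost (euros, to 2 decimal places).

Set it up as a linear program. Let x1 = kg of cottonseed meal, x2 = kg of fish meal, x3 = kg of oat hulls, x4 = kg of meat-and-bone meal.
min 0.43x1 + 2.27x2 + 0.12x3 + 0.63x4 with:
  1.9x1 + 43.7x2 + 1.5x3 + 91.1x4 ≥ 135.6   (calcium)
  446x1 + 700x2 + 37x3 + 531x4 ≥ 1151   (crude protein)
  10.6x1 + 25.8x2 + 1.1x3 + 52.1x4 ≥ 97.6   (phosphorus)
  x1, x2, x3, x4 ≥ 0.
The minimum-cost mix takes nothing from fish meal, oat hulls — only cottonseed meal, meat-and-bone meal. Binding constraints: crude protein and phosphorus.
Solving gives x1 = 0.4624, x4 = 1.779.
Objective = 0.43·0.4624 + 0.63·1.779 = 1.3196.

€1.32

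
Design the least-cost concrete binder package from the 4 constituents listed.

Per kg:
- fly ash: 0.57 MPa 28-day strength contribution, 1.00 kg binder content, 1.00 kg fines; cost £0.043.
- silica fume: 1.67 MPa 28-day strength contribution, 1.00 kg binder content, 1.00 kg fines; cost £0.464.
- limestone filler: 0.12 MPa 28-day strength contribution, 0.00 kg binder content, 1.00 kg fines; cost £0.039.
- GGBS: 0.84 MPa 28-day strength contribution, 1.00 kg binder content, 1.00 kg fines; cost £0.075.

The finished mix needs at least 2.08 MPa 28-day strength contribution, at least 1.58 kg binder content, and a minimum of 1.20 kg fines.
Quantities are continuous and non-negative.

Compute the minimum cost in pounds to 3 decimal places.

This is a linear program. Let x1 = kg of fly ash, x2 = kg of silica fume, x3 = kg of limestone filler, x4 = kg of GGBS.
min 0.043x1 + 0.464x2 + 0.039x3 + 0.075x4 subject to:
  0.57x1 + 1.67x2 + 0.12x3 + 0.84x4 ≥ 2.08   (28-day strength contribution)
  1x1 + 1x2 + 1x4 ≥ 1.58   (binder content)
  1x1 + 1x2 + 1x3 + 1x4 ≥ 1.2   (fines)
  x1, x2, x3, x4 ≥ 0.
The optimal basis is {fly ash}; silica fume, limestone filler, GGBS drop out. Binding constraint: 28-day strength contribution.
That vertex is x1 = 3.649.
Hence cost = 0.043·3.649 = £0.15691.

£0.157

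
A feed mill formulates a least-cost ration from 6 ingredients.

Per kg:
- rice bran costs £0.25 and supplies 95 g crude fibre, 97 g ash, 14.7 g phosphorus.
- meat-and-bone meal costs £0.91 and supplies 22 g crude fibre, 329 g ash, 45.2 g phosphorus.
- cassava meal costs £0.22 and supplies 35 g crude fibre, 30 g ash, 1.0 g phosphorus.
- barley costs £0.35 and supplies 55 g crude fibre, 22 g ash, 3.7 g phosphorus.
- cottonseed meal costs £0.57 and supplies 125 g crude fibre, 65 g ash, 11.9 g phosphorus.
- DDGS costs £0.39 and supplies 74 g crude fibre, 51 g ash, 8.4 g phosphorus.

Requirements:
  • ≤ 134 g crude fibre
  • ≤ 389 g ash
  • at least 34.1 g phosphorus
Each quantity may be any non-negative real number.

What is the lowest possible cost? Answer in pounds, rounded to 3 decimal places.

Let x1 = kg of rice bran, x2 = kg of meat-and-bone meal, x3 = kg of cassava meal, x4 = kg of barley, x5 = kg of cottonseed meal, x6 = kg of DDGS.
Minimise 0.25x1 + 0.91x2 + 0.22x3 + 0.35x4 + 0.57x5 + 0.39x6 subject to:
  95x1 + 22x2 + 35x3 + 55x4 + 125x5 + 74x6 ≤ 134   (crude fibre)
  97x1 + 329x2 + 30x3 + 22x4 + 65x5 + 51x6 ≤ 389   (ash)
  14.7x1 + 45.2x2 + 1x3 + 3.7x4 + 11.9x5 + 8.4x6 ≥ 34.1   (phosphorus)
  x1, x2, x3, x4, x5, x6 ≥ 0.
The minimum-cost mix takes nothing from cassava meal, barley, cottonseed meal, DDGS — only rice bran, meat-and-bone meal. Binding constraints: crude fibre and phosphorus.
That vertex is x1 = 1.336, x2 = 0.3198.
Hence cost = 0.25·1.336 + 0.91·0.3198 = £0.62502.

£0.625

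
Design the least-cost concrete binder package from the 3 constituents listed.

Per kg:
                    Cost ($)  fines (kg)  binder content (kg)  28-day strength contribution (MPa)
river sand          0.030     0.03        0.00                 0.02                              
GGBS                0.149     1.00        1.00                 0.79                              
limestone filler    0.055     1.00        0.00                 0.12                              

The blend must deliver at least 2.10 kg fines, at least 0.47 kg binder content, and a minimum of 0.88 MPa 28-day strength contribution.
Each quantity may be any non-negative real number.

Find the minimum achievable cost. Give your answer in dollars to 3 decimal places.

$0.204

Let x1 = kg of river sand, x2 = kg of GGBS, x3 = kg of limestone filler.
Minimise 0.03x1 + 0.149x2 + 0.055x3 subject to:
  0.03x1 + 1x2 + 1x3 ≥ 2.1   (fines)
  1x2 ≥ 0.47   (binder content)
  0.02x1 + 0.79x2 + 0.12x3 ≥ 0.88   (28-day strength contribution)
  x1, x2, x3 ≥ 0.
The minimum-cost mix takes nothing from river sand — only GGBS, limestone filler. There the fines and 28-day strength contribution constraints are tight.
That vertex is x2 = 0.9373, x3 = 1.163.
Hence cost = 0.149·0.9373 + 0.055·1.163 = $0.20362.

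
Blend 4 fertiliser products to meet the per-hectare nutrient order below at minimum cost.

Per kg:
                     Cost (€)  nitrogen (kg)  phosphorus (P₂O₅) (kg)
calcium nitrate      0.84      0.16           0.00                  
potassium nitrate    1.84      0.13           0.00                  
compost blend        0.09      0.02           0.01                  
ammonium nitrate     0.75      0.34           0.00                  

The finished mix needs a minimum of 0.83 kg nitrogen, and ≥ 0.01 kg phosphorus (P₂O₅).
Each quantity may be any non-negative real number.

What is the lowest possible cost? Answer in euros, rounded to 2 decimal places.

€1.88

Let x1 = kg of calcium nitrate, x2 = kg of potassium nitrate, x3 = kg of compost blend, x4 = kg of ammonium nitrate.
Minimise 0.84x1 + 1.84x2 + 0.09x3 + 0.75x4 s.t.:
  0.16x1 + 0.13x2 + 0.02x3 + 0.34x4 ≥ 0.83   (nitrogen)
  0.01x3 ≥ 0.01   (phosphorus (P₂O₅))
  x1, x2, x3, x4 ≥ 0.
The minimum-cost mix takes nothing from calcium nitrate, potassium nitrate — only compost blend, ammonium nitrate. There the nitrogen and phosphorus (P₂O₅) constraints are tight.
That vertex is x3 = 1, x4 = 2.382.
Cost = 0.09·1 + 0.75·2.382 = 1.8765.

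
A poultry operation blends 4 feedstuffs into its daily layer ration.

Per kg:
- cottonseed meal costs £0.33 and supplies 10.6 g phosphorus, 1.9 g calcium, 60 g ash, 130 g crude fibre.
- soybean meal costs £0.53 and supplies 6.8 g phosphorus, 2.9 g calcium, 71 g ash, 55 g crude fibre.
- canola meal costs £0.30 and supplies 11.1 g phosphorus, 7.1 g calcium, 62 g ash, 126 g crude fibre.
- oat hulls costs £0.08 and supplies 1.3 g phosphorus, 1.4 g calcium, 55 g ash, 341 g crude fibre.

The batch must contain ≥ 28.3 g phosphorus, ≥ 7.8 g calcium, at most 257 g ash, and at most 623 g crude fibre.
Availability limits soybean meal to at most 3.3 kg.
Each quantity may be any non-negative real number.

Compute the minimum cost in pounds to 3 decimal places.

Let x1 = kg of cottonseed meal, x2 = kg of soybean meal, x3 = kg of canola meal, x4 = kg of oat hulls.
Minimize 0.33x1 + 0.53x2 + 0.3x3 + 0.08x4 s.t.:
  10.6x1 + 6.8x2 + 11.1x3 + 1.3x4 ≥ 28.3   (phosphorus)
  1.9x1 + 2.9x2 + 7.1x3 + 1.4x4 ≥ 7.8   (calcium)
  60x1 + 71x2 + 62x3 + 55x4 ≤ 257   (ash)
  130x1 + 55x2 + 126x3 + 341x4 ≤ 623   (crude fibre)
  x2 ≤ 3.3
  x1, x2, x3, x4 ≥ 0.
The optimal basis is {canola meal}; cottonseed meal, soybean meal, oat hulls drop out. Binding constraint: phosphorus.
That vertex is x3 = 2.55.
Objective = 0.3·2.55 = 0.76500.

£0.765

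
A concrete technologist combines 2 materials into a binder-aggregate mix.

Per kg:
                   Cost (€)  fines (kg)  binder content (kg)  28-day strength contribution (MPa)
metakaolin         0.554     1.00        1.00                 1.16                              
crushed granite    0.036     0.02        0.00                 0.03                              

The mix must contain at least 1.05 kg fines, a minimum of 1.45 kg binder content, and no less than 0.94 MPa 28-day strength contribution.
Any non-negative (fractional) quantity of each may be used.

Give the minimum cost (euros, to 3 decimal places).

€0.803

Set it up as a linear program. Let x1 = kg of metakaolin, x2 = kg of crushed granite.
min 0.554x1 + 0.036x2 subject to:
  1x1 + 0.02x2 ≥ 1.05   (fines)
  1x1 ≥ 1.45   (binder content)
  1.16x1 + 0.03x2 ≥ 0.94   (28-day strength contribution)
  x1, x2 ≥ 0.
The minimum-cost mix takes nothing from crushed granite — only metakaolin. Binding constraint: binder content.
Solving gives x1 = 1.45.
Total cost: 0.554·1.45 = 0.80330.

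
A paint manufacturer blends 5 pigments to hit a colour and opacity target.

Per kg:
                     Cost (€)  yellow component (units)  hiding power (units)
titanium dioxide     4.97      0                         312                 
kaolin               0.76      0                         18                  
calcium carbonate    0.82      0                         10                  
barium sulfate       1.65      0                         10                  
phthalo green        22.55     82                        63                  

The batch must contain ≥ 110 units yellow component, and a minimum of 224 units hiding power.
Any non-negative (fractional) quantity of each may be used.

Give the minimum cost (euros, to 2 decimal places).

Let x1 = kg of titanium dioxide, x2 = kg of kaolin, x3 = kg of calcium carbonate, x4 = kg of barium sulfate, x5 = kg of phthalo green.
Minimize 4.97x1 + 0.76x2 + 0.82x3 + 1.65x4 + 22.55x5 s.t.:
  82x5 ≥ 110   (yellow component)
  312x1 + 18x2 + 10x3 + 10x4 + 63x5 ≥ 224   (hiding power)
  x1, x2, x3, x4, x5 ≥ 0.
The minimum-cost mix takes nothing from kaolin, calcium carbonate, barium sulfate — only titanium dioxide, phthalo green. There the yellow component and hiding power constraints are tight.
Solving gives x1 = 0.44708, x5 = 1.3415.
Total cost: 4.97·0.44708 + 22.55·1.3415 = 32.4728.

€32.47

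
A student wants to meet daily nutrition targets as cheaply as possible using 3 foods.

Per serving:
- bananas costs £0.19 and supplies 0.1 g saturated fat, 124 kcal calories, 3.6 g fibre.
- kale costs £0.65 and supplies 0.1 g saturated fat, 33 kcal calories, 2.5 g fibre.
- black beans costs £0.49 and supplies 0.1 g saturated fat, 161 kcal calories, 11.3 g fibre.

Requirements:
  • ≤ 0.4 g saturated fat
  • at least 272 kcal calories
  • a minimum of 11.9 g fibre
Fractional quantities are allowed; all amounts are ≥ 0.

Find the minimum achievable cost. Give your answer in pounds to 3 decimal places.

£0.564

Let x1 = servings of bananas, x2 = servings of kale, x3 = servings of black beans.
Minimize 0.19x1 + 0.65x2 + 0.49x3 s.t.:
  0.1x1 + 0.1x2 + 0.1x3 ≤ 0.4   (saturated fat)
  124x1 + 33x2 + 161x3 ≥ 272   (calories)
  3.6x1 + 2.5x2 + 11.3x3 ≥ 11.9   (fibre)
  x1, x2, x3 ≥ 0.
The minimum-cost mix takes nothing from kale — only bananas, black beans. Binding constraints: calories and fibre.
Optimal quantities: bananas = 1.409 servings, black beans = 0.6042 servings.
Objective = 0.19·1.409 + 0.49·0.6042 = 0.56377.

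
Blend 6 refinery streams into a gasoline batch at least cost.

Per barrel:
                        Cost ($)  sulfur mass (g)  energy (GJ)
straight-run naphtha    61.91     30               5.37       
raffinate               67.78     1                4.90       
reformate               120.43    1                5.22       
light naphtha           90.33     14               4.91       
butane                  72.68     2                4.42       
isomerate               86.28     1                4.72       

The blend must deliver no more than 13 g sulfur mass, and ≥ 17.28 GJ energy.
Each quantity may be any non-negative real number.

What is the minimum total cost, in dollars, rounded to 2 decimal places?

$234.97

Treat it as an LP. Let x1 = barrels of straight-run naphtha, x2 = barrels of raffinate, x3 = barrels of reformate, x4 = barrels of light naphtha, x5 = barrels of butane, x6 = barrels of isomerate.
min 61.91x1 + 67.78x2 + 120.43x3 + 90.33x4 + 72.68x5 + 86.28x6 subject to:
  30x1 + 1x2 + 1x3 + 14x4 + 2x5 + 1x6 ≤ 13   (sulfur mass)
  5.37x1 + 4.9x2 + 5.22x3 + 4.91x4 + 4.42x5 + 4.72x6 ≥ 17.28   (energy)
  x1, x2, x3, x4, x5, x6 ≥ 0.
The optimal basis is {straight-run naphtha, raffinate}; reformate, light naphtha, butane, isomerate drop out. Binding constraints: sulfur mass and energy.
Solving gives x1 = 0.32776, x2 = 3.1673.
Total cost: 61.91·0.32776 + 67.78·3.1673 = 234.9712.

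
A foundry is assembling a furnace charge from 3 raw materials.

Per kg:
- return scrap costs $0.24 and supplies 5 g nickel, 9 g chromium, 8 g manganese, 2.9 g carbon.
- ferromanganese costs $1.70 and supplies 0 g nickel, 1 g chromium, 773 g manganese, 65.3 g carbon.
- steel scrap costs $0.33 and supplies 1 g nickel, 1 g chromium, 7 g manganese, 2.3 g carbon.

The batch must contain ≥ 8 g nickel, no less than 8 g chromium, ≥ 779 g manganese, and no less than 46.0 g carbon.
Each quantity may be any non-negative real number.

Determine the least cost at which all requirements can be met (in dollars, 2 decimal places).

Let x1 = kg of return scrap, x2 = kg of ferromanganese, x3 = kg of steel scrap.
Minimize 0.24x1 + 1.7x2 + 0.33x3 subject to:
  5x1 + 1x3 ≥ 8   (nickel)
  9x1 + 1x2 + 1x3 ≥ 8   (chromium)
  8x1 + 773x2 + 7x3 ≥ 779   (manganese)
  2.9x1 + 65.3x2 + 2.3x3 ≥ 46   (carbon)
  x1, x2, x3 ≥ 0.
At the optimum only return scrap, ferromanganese are positive (steel scrap = 0). The nickel and manganese requirements are met with equality.
Optimal quantities: return scrap = 1.6 kg, ferromanganese = 0.9912 kg.
Objective = 0.24·1.6 + 1.7·0.9912 = 2.0690.

$2.07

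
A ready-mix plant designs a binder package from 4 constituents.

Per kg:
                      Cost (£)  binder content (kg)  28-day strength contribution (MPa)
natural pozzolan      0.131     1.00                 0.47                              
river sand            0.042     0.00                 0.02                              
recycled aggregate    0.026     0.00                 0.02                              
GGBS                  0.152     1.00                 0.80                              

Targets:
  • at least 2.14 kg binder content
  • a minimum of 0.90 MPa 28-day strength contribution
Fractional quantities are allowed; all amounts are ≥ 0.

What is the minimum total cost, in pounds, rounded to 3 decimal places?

Set it up as a linear program. Let x1 = kg of natural pozzolan, x2 = kg of river sand, x3 = kg of recycled aggregate, x4 = kg of GGBS.
Minimize 0.131x1 + 0.042x2 + 0.026x3 + 0.152x4 subject to:
  1x1 + 1x4 ≥ 2.14   (binder content)
  0.47x1 + 0.02x2 + 0.02x3 + 0.8x4 ≥ 0.9   (28-day strength contribution)
  x1, x2, x3, x4 ≥ 0.
The cheapest feasible vertex uses only natural pozzolan; river sand, recycled aggregate, GGBS are not used. The binder content requirement is met with equality.
So natural pozzolan = 2.14 kg.
Hence cost = 0.131·2.14 = £0.28034.

£0.280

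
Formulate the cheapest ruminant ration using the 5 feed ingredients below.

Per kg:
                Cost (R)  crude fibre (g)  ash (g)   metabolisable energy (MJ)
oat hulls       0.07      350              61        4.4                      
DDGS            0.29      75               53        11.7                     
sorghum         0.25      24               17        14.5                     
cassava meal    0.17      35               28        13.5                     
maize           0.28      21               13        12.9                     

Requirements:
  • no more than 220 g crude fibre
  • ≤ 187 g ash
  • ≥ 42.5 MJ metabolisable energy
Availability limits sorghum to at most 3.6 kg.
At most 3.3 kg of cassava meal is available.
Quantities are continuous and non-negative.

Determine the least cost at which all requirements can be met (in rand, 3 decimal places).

This is a linear program. Let x1 = kg of oat hulls, x2 = kg of DDGS, x3 = kg of sorghum, x4 = kg of cassava meal, x5 = kg of maize.
min 0.07x1 + 0.29x2 + 0.25x3 + 0.17x4 + 0.28x5 with:
  350x1 + 75x2 + 24x3 + 35x4 + 21x5 ≤ 220   (crude fibre)
  61x1 + 53x2 + 17x3 + 28x4 + 13x5 ≤ 187   (ash)
  4.4x1 + 11.7x2 + 14.5x3 + 13.5x4 + 12.9x5 ≥ 42.5   (metabolisable energy)
  x3 ≤ 3.6
  x4 ≤ 3.3
  x1, x2, x3, x4, x5 ≥ 0.
The cheapest feasible vertex uses only cassava meal; oat hulls, DDGS, sorghum, maize are not used. The metabolisable energy requirement is met with equality.
That vertex is x4 = 3.148.
Total cost: 0.17·3.148 = 0.53516.

R0.535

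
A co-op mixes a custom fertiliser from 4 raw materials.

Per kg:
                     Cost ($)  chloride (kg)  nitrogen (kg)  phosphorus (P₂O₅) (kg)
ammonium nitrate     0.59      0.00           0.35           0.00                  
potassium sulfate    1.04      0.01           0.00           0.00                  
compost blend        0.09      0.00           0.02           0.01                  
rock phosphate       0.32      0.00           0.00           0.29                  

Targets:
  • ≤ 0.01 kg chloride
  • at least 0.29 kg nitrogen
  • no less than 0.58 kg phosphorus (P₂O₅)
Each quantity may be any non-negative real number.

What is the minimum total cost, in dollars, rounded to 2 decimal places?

Let x1 = kg of ammonium nitrate, x2 = kg of potassium sulfate, x3 = kg of compost blend, x4 = kg of rock phosphate.
Minimise 0.59x1 + 1.04x2 + 0.09x3 + 0.32x4 subject to:
  0.01x2 ≤ 0.01   (chloride)
  0.35x1 + 0.02x3 ≥ 0.29   (nitrogen)
  0.01x3 + 0.29x4 ≥ 0.58   (phosphorus (P₂O₅))
  x1, x2, x3, x4 ≥ 0.
The cheapest feasible vertex uses only ammonium nitrate, rock phosphate; potassium sulfate, compost blend are not used. There the nitrogen and phosphorus (P₂O₅) constraints are tight.
That vertex is x1 = 0.8286, x4 = 2.
Hence cost = 0.59·0.8286 + 0.32·2 = $1.1289.

$1.13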